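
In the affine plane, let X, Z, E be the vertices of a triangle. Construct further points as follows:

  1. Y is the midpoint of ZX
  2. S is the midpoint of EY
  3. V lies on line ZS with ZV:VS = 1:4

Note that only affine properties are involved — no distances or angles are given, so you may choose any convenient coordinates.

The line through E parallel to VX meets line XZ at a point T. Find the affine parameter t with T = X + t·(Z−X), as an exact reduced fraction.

Work in coordinates with X = (0, 0), Z = (1, 0), E = (0, 1).
1. Y is the midpoint of ZX ⇒ Y = (1/2, 0)
2. S is the midpoint of EY ⇒ S = (1/4, 1/2)
3. V lies on line ZS with ZV:VS = 1:4 ⇒ V = (17/20, 1/10)
through E parallel to VX: direction (-17/20, -1/10); meets XZ at T = (-17/2, 0)
T = X + t·(Z−X) with t = -17/2

t = -17/2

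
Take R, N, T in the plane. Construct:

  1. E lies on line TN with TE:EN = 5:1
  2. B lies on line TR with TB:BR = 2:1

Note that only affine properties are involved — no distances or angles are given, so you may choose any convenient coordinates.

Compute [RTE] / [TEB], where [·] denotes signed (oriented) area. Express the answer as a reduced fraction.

Assign R = (0, 0), N = (1, 0), T = (0, 1) — the answer is frame-independent, so this choice is without loss of generality.
1. E lies on line TN with TE:EN = 5:1 ⇒ E = (5/6, 1/6)
2. B lies on line TR with TB:BR = 2:1 ⇒ B = (0, 1/3)
2·[RTE] = -5/6, 2·[TEB] = -5/9
[RTE]:[TEB] = -5/6:-5/9 = 3/2

[RTE]:[TEB] = 3/2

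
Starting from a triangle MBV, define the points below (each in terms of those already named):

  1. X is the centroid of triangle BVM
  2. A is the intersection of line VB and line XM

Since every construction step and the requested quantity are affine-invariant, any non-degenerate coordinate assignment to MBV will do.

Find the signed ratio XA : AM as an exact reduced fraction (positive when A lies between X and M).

Set M = (0, 0), B = (1, 0), V = (0, 1); any affine frame gives the same invariant.
1. X is the centroid of triangle BVM ⇒ X = (1/3, 1/3)
2. A is the intersection of line VB and line XM ⇒ A = (1/2, 1/2)
A = X + t·(M−X) with t = -1/2, so XA:AM = t:(1−t) = -1/2:3/2

XA:AM = -1/3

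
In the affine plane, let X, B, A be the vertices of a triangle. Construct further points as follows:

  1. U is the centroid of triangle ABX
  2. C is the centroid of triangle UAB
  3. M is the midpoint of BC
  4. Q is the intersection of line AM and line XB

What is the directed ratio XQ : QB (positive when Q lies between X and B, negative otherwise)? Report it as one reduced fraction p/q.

XQ:QB = 13

Choose coordinates X = (0, 0), B = (1, 0), A = (0, 1).
1. U is the centroid of triangle ABX ⇒ U = (1/3, 1/3)
2. C is the centroid of triangle UAB ⇒ C = (4/9, 4/9)
3. M is the midpoint of BC ⇒ M = (13/18, 2/9)
4. Q is the intersection of line AM and line XB ⇒ Q = (13/14, 0)
Q = X + t·(B−X) with t = 13/14, so XQ:QB = t:(1−t) = 13/14:1/14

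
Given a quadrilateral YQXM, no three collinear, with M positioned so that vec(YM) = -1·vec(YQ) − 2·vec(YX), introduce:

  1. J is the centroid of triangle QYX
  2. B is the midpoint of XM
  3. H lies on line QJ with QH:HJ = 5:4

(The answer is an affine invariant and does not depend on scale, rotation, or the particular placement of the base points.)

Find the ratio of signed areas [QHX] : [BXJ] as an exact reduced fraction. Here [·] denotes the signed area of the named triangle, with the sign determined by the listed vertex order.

Assign Y = (0, 0), Q = (1, 0), X = (0, 1), M = (-1, -2) — the answer is frame-independent, so this choice is without loss of generality.
1. J is the centroid of triangle QYX ⇒ J = (1/3, 1/3)
2. B is the midpoint of XM ⇒ B = (-1/2, -1/2)
3. H lies on line QJ with QH:HJ = 5:4 ⇒ H = (17/27, 5/27)
2·[QHX] = -5/27, 2·[BXJ] = -5/6
[QHX]:[BXJ] = -5/27:-5/6 = 2/9

[QHX]:[BXJ] = 2/9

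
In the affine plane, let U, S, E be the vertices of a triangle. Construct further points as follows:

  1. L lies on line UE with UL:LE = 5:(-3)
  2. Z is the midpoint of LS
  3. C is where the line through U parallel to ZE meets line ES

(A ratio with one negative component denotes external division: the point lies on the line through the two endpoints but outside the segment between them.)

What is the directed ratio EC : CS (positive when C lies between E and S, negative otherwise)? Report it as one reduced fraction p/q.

EC:CS = 2

Work in coordinates with U = (0, 0), S = (1, 0), E = (0, 1).
1. L lies on line UE with UL:LE = 5:(-3) ⇒ L = (0, 5/2)
2. Z is the midpoint of LS ⇒ Z = (1/2, 5/4)
3. C is where the line through U parallel to ZE meets line ES ⇒ C = (2/3, 1/3)
C = E + t·(S−E) with t = 2/3, so EC:CS = t:(1−t) = 2/3:1/3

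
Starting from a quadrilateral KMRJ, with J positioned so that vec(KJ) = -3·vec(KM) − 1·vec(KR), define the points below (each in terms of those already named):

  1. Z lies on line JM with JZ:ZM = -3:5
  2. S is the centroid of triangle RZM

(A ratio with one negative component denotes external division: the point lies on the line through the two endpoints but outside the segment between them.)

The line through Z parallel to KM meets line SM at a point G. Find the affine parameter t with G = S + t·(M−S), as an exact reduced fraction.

t = -4

Work in coordinates with K = (0, 0), M = (1, 0), R = (0, 1), J = (-3, -1).
1. Z lies on line JM with JZ:ZM = -3:5 ⇒ Z = (-9, -5/2)
2. S is the centroid of triangle RZM ⇒ S = (-8/3, -1/2)
through Z parallel to KM: direction (1, 0); meets SM at G = (-52/3, -5/2)
G = S + t·(M−S) with t = -4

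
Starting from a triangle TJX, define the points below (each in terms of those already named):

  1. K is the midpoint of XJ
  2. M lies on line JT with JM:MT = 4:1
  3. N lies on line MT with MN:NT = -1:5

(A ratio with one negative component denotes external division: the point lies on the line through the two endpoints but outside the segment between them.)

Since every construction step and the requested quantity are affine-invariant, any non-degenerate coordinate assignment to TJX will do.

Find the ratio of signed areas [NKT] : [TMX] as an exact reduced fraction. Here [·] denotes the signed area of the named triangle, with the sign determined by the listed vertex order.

[NKT]:[TMX] = 5/8

Work in coordinates with T = (0, 0), J = (1, 0), X = (0, 1).
1. K is the midpoint of XJ ⇒ K = (1/2, 1/2)
2. M lies on line JT with JM:MT = 4:1 ⇒ M = (1/5, 0)
3. N lies on line MT with MN:NT = -1:5 ⇒ N = (1/4, 0)
2·[NKT] = 1/8, 2·[TMX] = 1/5
[NKT]:[TMX] = 1/8:1/5 = 5/8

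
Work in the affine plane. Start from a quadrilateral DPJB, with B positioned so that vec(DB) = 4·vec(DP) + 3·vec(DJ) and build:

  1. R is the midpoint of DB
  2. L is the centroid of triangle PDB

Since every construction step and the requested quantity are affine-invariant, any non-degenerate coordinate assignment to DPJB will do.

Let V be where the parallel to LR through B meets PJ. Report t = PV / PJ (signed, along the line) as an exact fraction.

Work in coordinates with D = (0, 0), P = (1, 0), J = (0, 1), B = (4, 3).
1. R is the midpoint of DB ⇒ R = (2, 3/2)
2. L is the centroid of triangle PDB ⇒ L = (5/3, 1)
through B parallel to LR: direction (1/3, 1/2); meets PJ at V = (8/5, -3/5)
V = P + t·(J−P) with t = -3/5

t = -3/5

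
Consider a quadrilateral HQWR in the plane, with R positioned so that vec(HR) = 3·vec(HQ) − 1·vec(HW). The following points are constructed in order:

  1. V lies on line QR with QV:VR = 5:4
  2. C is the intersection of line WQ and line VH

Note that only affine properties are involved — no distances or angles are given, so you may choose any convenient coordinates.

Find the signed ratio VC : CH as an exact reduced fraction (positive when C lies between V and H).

Work in coordinates with H = (0, 0), Q = (1, 0), W = (0, 1), R = (3, -1).
1. V lies on line QR with QV:VR = 5:4 ⇒ V = (19/9, -5/9)
2. C is the intersection of line WQ and line VH ⇒ C = (19/14, -5/14)
C = V + t·(H−V) with t = 5/14, so VC:CH = t:(1−t) = 5/14:9/14

VC:CH = 5/9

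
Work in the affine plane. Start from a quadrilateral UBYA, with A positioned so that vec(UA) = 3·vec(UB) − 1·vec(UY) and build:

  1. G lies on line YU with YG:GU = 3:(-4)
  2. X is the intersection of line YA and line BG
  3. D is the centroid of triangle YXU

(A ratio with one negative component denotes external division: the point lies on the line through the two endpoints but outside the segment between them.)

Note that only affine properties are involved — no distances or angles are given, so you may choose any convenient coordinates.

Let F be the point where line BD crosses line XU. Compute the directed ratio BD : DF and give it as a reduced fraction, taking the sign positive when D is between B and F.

Assign U = (0, 0), B = (1, 0), Y = (0, 1), A = (3, -1) — the answer is frame-independent, so this choice is without loss of generality.
1. G lies on line YU with YG:GU = 3:(-4) ⇒ G = (0, 4)
2. X is the intersection of line YA and line BG ⇒ X = (9/10, 2/5)
3. D is the centroid of triangle YXU ⇒ D = (3/10, 7/15)
line BD meets XU at F = (3/5, 4/15)
D = B + t·(F−B) with t = 7/4, so BD:DF = 7/4:-3/4

BD:DF = -7/3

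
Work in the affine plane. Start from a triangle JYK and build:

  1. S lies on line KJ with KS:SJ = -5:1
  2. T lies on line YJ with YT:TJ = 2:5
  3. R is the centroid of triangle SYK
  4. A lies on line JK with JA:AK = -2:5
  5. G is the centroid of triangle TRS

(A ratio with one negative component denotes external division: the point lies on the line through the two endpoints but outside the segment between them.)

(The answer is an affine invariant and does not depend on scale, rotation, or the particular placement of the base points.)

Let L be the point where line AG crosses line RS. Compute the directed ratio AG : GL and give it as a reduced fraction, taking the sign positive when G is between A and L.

Choose coordinates J = (0, 0), Y = (1, 0), K = (0, 1).
1. S lies on line KJ with KS:SJ = -5:1 ⇒ S = (0, -1/4)
2. T lies on line YJ with YT:TJ = 2:5 ⇒ T = (5/7, 0)
3. R is the centroid of triangle SYK ⇒ R = (1/3, 1/4)
4. A lies on line JK with JA:AK = -2:5 ⇒ A = (0, -2/3)
5. G is the centroid of triangle TRS ⇒ G = (22/63, 0)
line AG meets RS at L = (55/54, 23/18)
G = A + t·(L−A) with t = 12/35, so AG:GL = 12/35:23/35

AG:GL = 12/23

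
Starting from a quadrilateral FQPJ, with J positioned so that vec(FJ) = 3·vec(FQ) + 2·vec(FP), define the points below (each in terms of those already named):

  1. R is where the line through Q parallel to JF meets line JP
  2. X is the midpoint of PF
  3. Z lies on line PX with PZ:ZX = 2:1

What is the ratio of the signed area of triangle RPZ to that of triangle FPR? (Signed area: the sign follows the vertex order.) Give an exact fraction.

Set F = (0, 0), Q = (1, 0), P = (0, 1), J = (3, 2); any affine frame gives the same invariant.
1. R is where the line through Q parallel to JF meets line JP ⇒ R = (5, 8/3)
2. X is the midpoint of PF ⇒ X = (0, 1/2)
3. Z lies on line PX with PZ:ZX = 2:1 ⇒ Z = (0, 2/3)
2·[RPZ] = 5/3, 2·[FPR] = -5
[RPZ]:[FPR] = 5/3:-5 = -1/3

[RPZ]:[FPR] = -1/3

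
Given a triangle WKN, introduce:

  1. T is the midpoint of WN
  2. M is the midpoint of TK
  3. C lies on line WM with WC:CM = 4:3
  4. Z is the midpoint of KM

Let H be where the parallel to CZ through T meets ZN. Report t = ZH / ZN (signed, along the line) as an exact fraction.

t = 9/22

Choose coordinates W = (0, 0), K = (1, 0), N = (0, 1).
1. T is the midpoint of WN ⇒ T = (0, 1/2)
2. M is the midpoint of TK ⇒ M = (1/2, 1/4)
3. C lies on line WM with WC:CM = 4:3 ⇒ C = (2/7, 1/7)
4. Z is the midpoint of KM ⇒ Z = (3/4, 1/8)
through T parallel to CZ: direction (13/28, -1/56); meets ZN at H = (39/88, 85/176)
H = Z + t·(N−Z) with t = 9/22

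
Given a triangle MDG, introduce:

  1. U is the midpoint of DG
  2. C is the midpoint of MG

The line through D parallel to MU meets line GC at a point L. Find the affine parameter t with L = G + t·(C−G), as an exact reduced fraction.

t = 4

Assign M = (0, 0), D = (1, 0), G = (0, 1) — the answer is frame-independent, so this choice is without loss of generality.
1. U is the midpoint of DG ⇒ U = (1/2, 1/2)
2. C is the midpoint of MG ⇒ C = (0, 1/2)
through D parallel to MU: direction (1/2, 1/2); meets GC at L = (0, -1)
L = G + t·(C−G) with t = 4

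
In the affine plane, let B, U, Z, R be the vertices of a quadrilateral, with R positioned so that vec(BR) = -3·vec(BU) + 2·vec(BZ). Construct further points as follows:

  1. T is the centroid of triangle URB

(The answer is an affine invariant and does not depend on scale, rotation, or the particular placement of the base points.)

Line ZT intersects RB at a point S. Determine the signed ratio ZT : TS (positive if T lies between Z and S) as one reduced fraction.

Work in coordinates with B = (0, 0), U = (1, 0), Z = (0, 1), R = (-3, 2).
1. T is the centroid of triangle URB ⇒ T = (-2/3, 2/3)
line ZT meets RB at S = (-6/7, 4/7)
T = Z + t·(S−Z) with t = 7/9, so ZT:TS = 7/9:2/9

ZT:TS = 7/2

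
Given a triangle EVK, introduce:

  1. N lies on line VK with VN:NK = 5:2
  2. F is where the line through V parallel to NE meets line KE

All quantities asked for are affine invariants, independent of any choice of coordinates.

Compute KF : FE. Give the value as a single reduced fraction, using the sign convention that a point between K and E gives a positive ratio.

Work in coordinates with E = (0, 0), V = (1, 0), K = (0, 1).
1. N lies on line VK with VN:NK = 5:2 ⇒ N = (2/7, 5/7)
2. F is where the line through V parallel to NE meets line KE ⇒ F = (0, -5/2)
F = K + t·(E−K) with t = 7/2, so KF:FE = t:(1−t) = 7/2:-5/2

KF:FE = -7/5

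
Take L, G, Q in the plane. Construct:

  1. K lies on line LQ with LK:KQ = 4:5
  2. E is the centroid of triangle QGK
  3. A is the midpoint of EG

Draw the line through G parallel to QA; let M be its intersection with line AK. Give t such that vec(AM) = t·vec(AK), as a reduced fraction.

Assign L = (0, 0), G = (1, 0), Q = (0, 1) — the answer is frame-independent, so this choice is without loss of generality.
1. K lies on line LQ with LK:KQ = 4:5 ⇒ K = (0, 4/9)
2. E is the centroid of triangle QGK ⇒ E = (1/3, 13/27)
3. A is the midpoint of EG ⇒ A = (2/3, 13/54)
through G parallel to QA: direction (2/3, -41/54); meets AK at M = (5/6, 41/216)
M = A + t·(K−A) with t = -1/4

t = -1/4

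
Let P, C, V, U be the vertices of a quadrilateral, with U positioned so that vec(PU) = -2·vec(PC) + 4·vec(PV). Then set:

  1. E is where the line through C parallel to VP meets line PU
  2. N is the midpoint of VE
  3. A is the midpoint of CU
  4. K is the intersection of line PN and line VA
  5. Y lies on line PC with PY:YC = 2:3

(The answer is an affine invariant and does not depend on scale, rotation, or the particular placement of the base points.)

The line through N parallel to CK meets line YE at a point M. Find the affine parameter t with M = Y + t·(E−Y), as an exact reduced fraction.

Work in coordinates with P = (0, 0), C = (1, 0), V = (0, 1), U = (-2, 4).
1. E is where the line through C parallel to VP meets line PU ⇒ E = (1, -2)
2. N is the midpoint of VE ⇒ N = (1/2, -1/2)
3. A is the midpoint of CU ⇒ A = (-1/2, 2)
4. K is the intersection of line PN and line VA ⇒ K = (1, -1)
5. Y lies on line PC with PY:YC = 2:3 ⇒ Y = (2/5, 0)
through N parallel to CK: direction (0, -1); meets YE at M = (1/2, -1/3)
M = Y + t·(E−Y) with t = 1/6

t = 1/6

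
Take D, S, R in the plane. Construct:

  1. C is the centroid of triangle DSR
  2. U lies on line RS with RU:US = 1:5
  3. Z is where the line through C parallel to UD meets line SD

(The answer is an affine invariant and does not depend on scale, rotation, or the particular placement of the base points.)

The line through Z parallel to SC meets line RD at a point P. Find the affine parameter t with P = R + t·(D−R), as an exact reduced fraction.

Assign D = (0, 0), S = (1, 0), R = (0, 1) — the answer is frame-independent, so this choice is without loss of generality.
1. C is the centroid of triangle DSR ⇒ C = (1/3, 1/3)
2. U lies on line RS with RU:US = 1:5 ⇒ U = (1/6, 5/6)
3. Z is where the line through C parallel to UD meets line SD ⇒ Z = (4/15, 0)
through Z parallel to SC: direction (-2/3, 1/3); meets RD at P = (0, 2/15)
P = R + t·(D−R) with t = 13/15

t = 13/15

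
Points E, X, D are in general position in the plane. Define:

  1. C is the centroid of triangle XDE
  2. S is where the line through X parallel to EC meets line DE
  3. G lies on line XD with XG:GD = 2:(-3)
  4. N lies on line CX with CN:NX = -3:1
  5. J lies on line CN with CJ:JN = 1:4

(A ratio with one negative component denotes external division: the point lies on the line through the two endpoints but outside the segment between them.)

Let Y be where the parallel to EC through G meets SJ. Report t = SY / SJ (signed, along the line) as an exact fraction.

t = -40/7

Assign E = (0, 0), X = (1, 0), D = (0, 1) — the answer is frame-independent, so this choice is without loss of generality.
1. C is the centroid of triangle XDE ⇒ C = (1/3, 1/3)
2. S is where the line through X parallel to EC meets line DE ⇒ S = (0, -1)
3. G lies on line XD with XG:GD = 2:(-3) ⇒ G = (3, -2)
4. N lies on line CX with CN:NX = -3:1 ⇒ N = (4/3, -1/6)
5. J lies on line CN with CJ:JN = 1:4 ⇒ J = (8/15, 7/30)
through G parallel to EC: direction (1/3, 1/3); meets SJ at Y = (-64/21, -169/21)
Y = S + t·(J−S) with t = -40/7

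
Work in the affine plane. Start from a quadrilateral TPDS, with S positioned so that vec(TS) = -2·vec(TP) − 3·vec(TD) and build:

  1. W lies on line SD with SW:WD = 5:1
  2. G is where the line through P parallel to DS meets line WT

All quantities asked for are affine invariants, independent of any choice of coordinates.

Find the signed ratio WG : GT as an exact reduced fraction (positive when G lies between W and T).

Choose coordinates T = (0, 0), P = (1, 0), D = (0, 1), S = (-2, -3).
1. W lies on line SD with SW:WD = 5:1 ⇒ W = (-1/3, 1/3)
2. G is where the line through P parallel to DS meets line WT ⇒ G = (2/3, -2/3)
G = W + t·(T−W) with t = 3, so WG:GT = t:(1−t) = 3:-2

WG:GT = -3/2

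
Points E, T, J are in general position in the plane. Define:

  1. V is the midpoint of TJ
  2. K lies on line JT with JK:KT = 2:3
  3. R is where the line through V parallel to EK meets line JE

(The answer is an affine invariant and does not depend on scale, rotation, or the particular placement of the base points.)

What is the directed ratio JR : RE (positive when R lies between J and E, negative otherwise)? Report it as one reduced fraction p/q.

JR:RE = -5

Set E = (0, 0), T = (1, 0), J = (0, 1); any affine frame gives the same invariant.
1. V is the midpoint of TJ ⇒ V = (1/2, 1/2)
2. K lies on line JT with JK:KT = 2:3 ⇒ K = (2/5, 3/5)
3. R is where the line through V parallel to EK meets line JE ⇒ R = (0, -1/4)
R = J + t·(E−J) with t = 5/4, so JR:RE = t:(1−t) = 5/4:-1/4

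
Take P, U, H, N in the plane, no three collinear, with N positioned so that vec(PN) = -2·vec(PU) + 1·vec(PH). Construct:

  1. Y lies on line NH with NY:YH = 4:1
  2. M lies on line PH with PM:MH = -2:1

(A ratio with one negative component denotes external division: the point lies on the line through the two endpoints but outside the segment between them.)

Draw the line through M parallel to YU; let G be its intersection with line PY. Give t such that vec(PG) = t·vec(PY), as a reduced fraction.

Set P = (0, 0), U = (1, 0), H = (0, 1), N = (-2, 1); any affine frame gives the same invariant.
1. Y lies on line NH with NY:YH = 4:1 ⇒ Y = (-2/5, 1)
2. M lies on line PH with PM:MH = -2:1 ⇒ M = (0, 2)
through M parallel to YU: direction (7/5, -1); meets PY at G = (-28/25, 14/5)
G = P + t·(Y−P) with t = 14/5

t = 14/5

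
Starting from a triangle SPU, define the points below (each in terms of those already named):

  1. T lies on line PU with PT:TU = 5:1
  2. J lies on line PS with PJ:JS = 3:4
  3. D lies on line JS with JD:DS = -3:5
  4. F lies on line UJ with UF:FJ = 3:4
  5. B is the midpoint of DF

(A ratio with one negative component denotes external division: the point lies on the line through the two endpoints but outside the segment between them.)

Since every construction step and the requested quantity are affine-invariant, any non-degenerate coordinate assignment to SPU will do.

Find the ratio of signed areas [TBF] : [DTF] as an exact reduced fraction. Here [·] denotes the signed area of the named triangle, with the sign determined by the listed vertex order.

[TBF]:[DTF] = -1/2

Assign S = (0, 0), P = (1, 0), U = (0, 1) — the answer is frame-independent, so this choice is without loss of generality.
1. T lies on line PU with PT:TU = 5:1 ⇒ T = (1/6, 5/6)
2. J lies on line PS with PJ:JS = 3:4 ⇒ J = (4/7, 0)
3. D lies on line JS with JD:DS = -3:5 ⇒ D = (10/7, 0)
4. F lies on line UJ with UF:FJ = 3:4 ⇒ F = (12/49, 4/7)
5. B is the midpoint of DF ⇒ B = (41/49, 2/7)
2·[TBF] = -13/98, 2·[DTF] = 13/49
[TBF]:[DTF] = -13/98:13/49 = -1/2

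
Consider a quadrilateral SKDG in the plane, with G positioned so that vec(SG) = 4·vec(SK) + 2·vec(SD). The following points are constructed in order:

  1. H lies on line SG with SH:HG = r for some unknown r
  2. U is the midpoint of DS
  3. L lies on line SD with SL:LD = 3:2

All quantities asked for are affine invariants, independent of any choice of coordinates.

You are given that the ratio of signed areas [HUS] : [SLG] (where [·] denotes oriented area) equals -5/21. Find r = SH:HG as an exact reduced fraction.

r = 2/5

Work in coordinates with S = (0, 0), K = (1, 0), D = (0, 1), G = (4, 2).
1. With SH:HG = r, write λ = r/(r+1) so H = S + λ·(G−S); H is affine-linear in λ
2. U is the midpoint of DS ⇒ U = (0, 1/2)
3. L lies on line SD with SL:LD = 3:2 ⇒ L = (0, 3/5)
Every point depending on H is an affine combination of H and λ-independent points, so each such coordinate is linear in λ; the λ² term in each signed area is a multiple of (G−S)×(G−S) = 0, so 2·[HUS] and 2·[SLG] are each linear in λ. Evaluating at λ=0 and λ=1:
  2·[HUS] = 2·λ,   2·[SLG] = -12/5
So [HUS]:[SLG] = (2·λ) / (-12/5). Setting this equal to -5/21:
  2·λ = -5/21·(-12/5)  ⇒  λ = 2/7
Then r = λ/(1−λ) = (2/7)/(5/7) = 2/5. Check: with r = 2/5, H = (8/7, 4/7) and [HUS]:[SLG] = -5/21 as required.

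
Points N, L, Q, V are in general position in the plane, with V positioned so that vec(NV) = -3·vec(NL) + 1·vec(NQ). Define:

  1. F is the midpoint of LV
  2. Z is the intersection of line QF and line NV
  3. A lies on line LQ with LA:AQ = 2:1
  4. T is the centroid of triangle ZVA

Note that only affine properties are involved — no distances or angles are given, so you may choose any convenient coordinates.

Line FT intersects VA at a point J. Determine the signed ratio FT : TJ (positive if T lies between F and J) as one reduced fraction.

FT:TJ = 8/7

Assign N = (0, 0), L = (1, 0), Q = (0, 1), V = (-3, 1) — the answer is frame-independent, so this choice is without loss of generality.
1. F is the midpoint of LV ⇒ F = (-1, 1/2)
2. Z is the intersection of line QF and line NV ⇒ Z = (-6/5, 2/5)
3. A lies on line LQ with LA:AQ = 2:1 ⇒ A = (1/3, 2/3)
4. T is the centroid of triangle ZVA ⇒ T = (-58/45, 31/45)
line FT meets VA at J = (-37/24, 41/48)
T = F + t·(J−F) with t = 8/15, so FT:TJ = 8/15:7/15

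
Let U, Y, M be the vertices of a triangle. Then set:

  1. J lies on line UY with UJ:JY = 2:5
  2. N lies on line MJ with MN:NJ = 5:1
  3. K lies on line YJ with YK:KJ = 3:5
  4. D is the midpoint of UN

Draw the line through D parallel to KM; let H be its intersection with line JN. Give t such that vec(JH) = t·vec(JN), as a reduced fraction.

t = -71/50

Choose coordinates U = (0, 0), Y = (1, 0), M = (0, 1).
1. J lies on line UY with UJ:JY = 2:5 ⇒ J = (2/7, 0)
2. N lies on line MJ with MN:NJ = 5:1 ⇒ N = (5/21, 1/6)
3. K lies on line YJ with YK:KJ = 3:5 ⇒ K = (41/56, 0)
4. D is the midpoint of UN ⇒ D = (5/42, 1/12)
through D parallel to KM: direction (-41/56, 1); meets JN at H = (53/150, -71/300)
H = J + t·(N−J) with t = -71/50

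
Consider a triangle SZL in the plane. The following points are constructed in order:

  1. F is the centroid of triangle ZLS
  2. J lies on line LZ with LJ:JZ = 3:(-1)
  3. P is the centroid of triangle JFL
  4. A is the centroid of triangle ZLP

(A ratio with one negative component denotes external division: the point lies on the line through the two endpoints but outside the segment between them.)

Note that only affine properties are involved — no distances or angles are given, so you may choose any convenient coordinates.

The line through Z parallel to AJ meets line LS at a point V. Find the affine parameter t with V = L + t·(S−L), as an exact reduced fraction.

Set S = (0, 0), Z = (1, 0), L = (0, 1); any affine frame gives the same invariant.
1. F is the centroid of triangle ZLS ⇒ F = (1/3, 1/3)
2. J lies on line LZ with LJ:JZ = 3:(-1) ⇒ J = (3/2, -1/2)
3. P is the centroid of triangle JFL ⇒ P = (11/18, 5/18)
4. A is the centroid of triangle ZLP ⇒ A = (29/54, 23/54)
through Z parallel to AJ: direction (26/27, -25/27); meets LS at V = (0, 25/26)
V = L + t·(S−L) with t = 1/26

t = 1/26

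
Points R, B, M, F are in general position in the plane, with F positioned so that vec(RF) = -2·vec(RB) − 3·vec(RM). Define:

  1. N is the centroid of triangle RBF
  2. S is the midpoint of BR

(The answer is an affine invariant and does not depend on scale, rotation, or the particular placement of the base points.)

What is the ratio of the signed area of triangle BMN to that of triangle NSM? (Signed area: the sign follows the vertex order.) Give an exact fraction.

[BMN]:[NSM] = 7/4

Choose coordinates R = (0, 0), B = (1, 0), M = (0, 1), F = (-2, -3).
1. N is the centroid of triangle RBF ⇒ N = (-1/3, -1)
2. S is the midpoint of BR ⇒ S = (1/2, 0)
2·[BMN] = 7/3, 2·[NSM] = 4/3
[BMN]:[NSM] = 7/3:4/3 = 7/4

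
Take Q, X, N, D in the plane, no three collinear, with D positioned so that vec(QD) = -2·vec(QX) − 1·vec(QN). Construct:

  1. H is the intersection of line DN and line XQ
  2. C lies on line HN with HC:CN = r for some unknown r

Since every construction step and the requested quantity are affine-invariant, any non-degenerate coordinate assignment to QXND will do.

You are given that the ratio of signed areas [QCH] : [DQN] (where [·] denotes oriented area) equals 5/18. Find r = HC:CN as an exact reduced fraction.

r = 5/4

Work in coordinates with Q = (0, 0), X = (1, 0), N = (0, 1), D = (-2, -1).
1. H is the intersection of line DN and line XQ ⇒ H = (-1, 0)
2. With HC:CN = r, write λ = r/(r+1) so C = H + λ·(N−H); C is affine-linear in λ
Every point depending on C is an affine combination of C and λ-independent points, so each such coordinate is linear in λ; the λ² term in each signed area is a multiple of (N−H)×(N−H) = 0, so 2·[QCH] and 2·[DQN] are each linear in λ. Evaluating at λ=0 and λ=1:
  2·[QCH] = λ,   2·[DQN] = 2
So [QCH]:[DQN] = (λ) / (2). Setting this equal to 5/18:
  λ = 5/18·(2)  ⇒  λ = 5/9
Then r = λ/(1−λ) = (5/9)/(4/9) = 5/4. Check: with r = 5/4, C = (-4/9, 5/9) and [QCH]:[DQN] = 5/18 as required.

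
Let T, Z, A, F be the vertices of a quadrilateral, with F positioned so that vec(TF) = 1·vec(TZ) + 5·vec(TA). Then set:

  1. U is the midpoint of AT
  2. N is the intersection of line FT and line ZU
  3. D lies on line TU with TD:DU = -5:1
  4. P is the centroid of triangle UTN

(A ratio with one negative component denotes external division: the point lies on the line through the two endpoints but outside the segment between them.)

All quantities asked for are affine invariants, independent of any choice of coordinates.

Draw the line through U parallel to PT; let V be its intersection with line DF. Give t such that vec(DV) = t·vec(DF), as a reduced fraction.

t = 1/49

Choose coordinates T = (0, 0), Z = (1, 0), A = (0, 1), F = (1, 5).
1. U is the midpoint of AT ⇒ U = (0, 1/2)
2. N is the intersection of line FT and line ZU ⇒ N = (1/11, 5/11)
3. D lies on line TU with TD:DU = -5:1 ⇒ D = (0, 5/8)
4. P is the centroid of triangle UTN ⇒ P = (1/33, 7/22)
through U parallel to PT: direction (-1/33, -7/22); meets DF at V = (1/49, 5/7)
V = D + t·(F−D) with t = 1/49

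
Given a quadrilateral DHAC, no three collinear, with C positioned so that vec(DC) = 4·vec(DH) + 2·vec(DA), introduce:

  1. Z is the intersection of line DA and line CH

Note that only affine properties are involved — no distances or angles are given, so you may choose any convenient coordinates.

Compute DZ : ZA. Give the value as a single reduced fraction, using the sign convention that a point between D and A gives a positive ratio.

DZ:ZA = -2/5

Work in coordinates with D = (0, 0), H = (1, 0), A = (0, 1), C = (4, 2).
1. Z is the intersection of line DA and line CH ⇒ Z = (0, -2/3)
Z = D + t·(A−D) with t = -2/3, so DZ:ZA = t:(1−t) = -2/3:5/3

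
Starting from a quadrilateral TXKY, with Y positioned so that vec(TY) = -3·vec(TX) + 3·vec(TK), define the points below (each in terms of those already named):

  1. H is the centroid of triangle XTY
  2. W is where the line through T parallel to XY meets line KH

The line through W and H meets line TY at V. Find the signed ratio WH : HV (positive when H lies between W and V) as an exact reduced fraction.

Set T = (0, 0), X = (1, 0), K = (0, 1), Y = (-3, 3); any affine frame gives the same invariant.
1. H is the centroid of triangle XTY ⇒ H = (-2/3, 1)
2. W is where the line through T parallel to XY meets line KH ⇒ W = (-4/3, 1)
line WH meets TY at V = (-1, 1)
H = W + t·(V−W) with t = 2, so WH:HV = 2:-1

WH:HV = -2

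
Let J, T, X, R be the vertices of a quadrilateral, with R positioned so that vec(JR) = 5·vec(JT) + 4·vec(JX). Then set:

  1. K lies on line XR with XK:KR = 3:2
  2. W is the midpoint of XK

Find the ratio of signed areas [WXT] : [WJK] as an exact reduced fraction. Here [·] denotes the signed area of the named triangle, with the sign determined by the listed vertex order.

[WXT]:[WJK] = 8/5

Set J = (0, 0), T = (1, 0), X = (0, 1), R = (5, 4); any affine frame gives the same invariant.
1. K lies on line XR with XK:KR = 3:2 ⇒ K = (3, 14/5)
2. W is the midpoint of XK ⇒ W = (3/2, 19/10)
2·[WXT] = 12/5, 2·[WJK] = 3/2
[WXT]:[WJK] = 12/5:3/2 = 8/5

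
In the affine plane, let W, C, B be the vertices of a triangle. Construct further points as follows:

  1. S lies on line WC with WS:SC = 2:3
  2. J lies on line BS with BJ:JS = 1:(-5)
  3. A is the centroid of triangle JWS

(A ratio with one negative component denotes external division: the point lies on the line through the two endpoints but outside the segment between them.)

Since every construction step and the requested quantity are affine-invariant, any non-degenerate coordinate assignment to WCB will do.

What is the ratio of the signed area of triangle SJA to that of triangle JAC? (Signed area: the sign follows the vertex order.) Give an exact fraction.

Choose coordinates W = (0, 0), C = (1, 0), B = (0, 1).
1. S lies on line WC with WS:SC = 2:3 ⇒ S = (2/5, 0)
2. J lies on line BS with BJ:JS = 1:(-5) ⇒ J = (-1/10, 5/4)
3. A is the centroid of triangle JWS ⇒ A = (1/10, 5/12)
2·[SJA] = 1/6, 2·[JAC] = 2/3
[SJA]:[JAC] = 1/6:2/3 = 1/4

[SJA]:[JAC] = 1/4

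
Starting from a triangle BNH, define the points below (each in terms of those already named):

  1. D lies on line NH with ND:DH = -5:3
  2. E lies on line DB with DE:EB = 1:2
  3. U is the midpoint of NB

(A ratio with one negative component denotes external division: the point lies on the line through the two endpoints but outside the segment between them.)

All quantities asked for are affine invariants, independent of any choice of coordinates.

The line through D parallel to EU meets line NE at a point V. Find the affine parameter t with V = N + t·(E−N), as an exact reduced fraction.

Assign B = (0, 0), N = (1, 0), H = (0, 1) — the answer is frame-independent, so this choice is without loss of generality.
1. D lies on line NH with ND:DH = -5:3 ⇒ D = (-3/2, 5/2)
2. E lies on line DB with DE:EB = 1:2 ⇒ E = (-1, 5/3)
3. U is the midpoint of NB ⇒ U = (1/2, 0)
through D parallel to EU: direction (3/2, -5/3); meets NE at V = (0, 5/6)
V = N + t·(E−N) with t = 1/2

t = 1/2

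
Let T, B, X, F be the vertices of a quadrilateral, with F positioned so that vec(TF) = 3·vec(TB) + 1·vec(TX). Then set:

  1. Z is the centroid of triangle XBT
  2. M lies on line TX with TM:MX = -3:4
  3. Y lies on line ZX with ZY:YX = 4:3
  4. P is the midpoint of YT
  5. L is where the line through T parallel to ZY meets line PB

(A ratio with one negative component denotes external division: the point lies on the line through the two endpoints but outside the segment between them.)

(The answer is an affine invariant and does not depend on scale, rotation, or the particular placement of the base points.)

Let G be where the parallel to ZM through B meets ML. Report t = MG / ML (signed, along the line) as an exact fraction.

Set T = (0, 0), B = (1, 0), X = (0, 1), F = (3, 1); any affine frame gives the same invariant.
1. Z is the centroid of triangle XBT ⇒ Z = (1/3, 1/3)
2. M lies on line TX with TM:MX = -3:4 ⇒ M = (0, -3)
3. Y lies on line ZX with ZY:YX = 4:3 ⇒ Y = (1/7, 5/7)
4. P is the midpoint of YT ⇒ P = (1/14, 5/14)
5. L is where the line through T parallel to ZY meets line PB ⇒ L = (-5/21, 10/21)
through B parallel to ZM: direction (-1/3, -10/3); meets ML at G = (35/123, -880/123)
G = M + t·(L−M) with t = -49/41

t = -49/41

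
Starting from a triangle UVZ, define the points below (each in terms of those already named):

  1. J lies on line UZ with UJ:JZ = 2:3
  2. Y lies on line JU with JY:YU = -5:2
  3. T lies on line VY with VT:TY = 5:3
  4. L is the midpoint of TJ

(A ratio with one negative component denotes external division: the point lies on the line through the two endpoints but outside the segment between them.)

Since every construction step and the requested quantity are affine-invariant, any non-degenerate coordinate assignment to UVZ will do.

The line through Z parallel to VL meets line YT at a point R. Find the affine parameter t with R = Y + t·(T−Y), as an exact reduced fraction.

t = 247/30

Set U = (0, 0), V = (1, 0), Z = (0, 1); any affine frame gives the same invariant.
1. J lies on line UZ with UJ:JZ = 2:3 ⇒ J = (0, 2/5)
2. Y lies on line JU with JY:YU = -5:2 ⇒ Y = (0, -4/15)
3. T lies on line VY with VT:TY = 5:3 ⇒ T = (3/8, -1/6)
4. L is the midpoint of TJ ⇒ L = (3/16, 7/60)
through Z parallel to VL: direction (-13/16, 7/60); meets YT at R = (247/80, 167/300)
R = Y + t·(T−Y) with t = 247/30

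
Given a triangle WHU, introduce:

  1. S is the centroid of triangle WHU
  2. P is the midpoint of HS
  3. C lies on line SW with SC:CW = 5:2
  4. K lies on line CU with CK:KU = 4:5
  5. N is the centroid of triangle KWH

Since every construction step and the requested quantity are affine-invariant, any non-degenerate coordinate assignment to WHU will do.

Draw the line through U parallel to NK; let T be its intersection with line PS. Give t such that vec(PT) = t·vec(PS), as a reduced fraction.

Set W = (0, 0), H = (1, 0), U = (0, 1); any affine frame gives the same invariant.
1. S is the centroid of triangle WHU ⇒ S = (1/3, 1/3)
2. P is the midpoint of HS ⇒ P = (2/3, 1/6)
3. C lies on line SW with SC:CW = 5:2 ⇒ C = (2/21, 2/21)
4. K lies on line CU with CK:KU = 4:5 ⇒ K = (10/189, 94/189)
5. N is the centroid of triangle KWH ⇒ N = (199/567, 94/567)
through U parallel to NK: direction (-169/567, 188/567); meets PS at T = (169/207, 19/207)
T = P + t·(S−P) with t = -31/69

t = -31/69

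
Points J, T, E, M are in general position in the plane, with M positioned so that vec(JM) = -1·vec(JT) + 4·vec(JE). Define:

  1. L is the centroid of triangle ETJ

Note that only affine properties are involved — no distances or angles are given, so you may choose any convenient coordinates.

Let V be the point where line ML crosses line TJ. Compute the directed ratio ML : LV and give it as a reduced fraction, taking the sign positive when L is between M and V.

ML:LV = 11

Choose coordinates J = (0, 0), T = (1, 0), E = (0, 1), M = (-1, 4).
1. L is the centroid of triangle ETJ ⇒ L = (1/3, 1/3)
line ML meets TJ at V = (5/11, 0)
L = M + t·(V−M) with t = 11/12, so ML:LV = 11/12:1/12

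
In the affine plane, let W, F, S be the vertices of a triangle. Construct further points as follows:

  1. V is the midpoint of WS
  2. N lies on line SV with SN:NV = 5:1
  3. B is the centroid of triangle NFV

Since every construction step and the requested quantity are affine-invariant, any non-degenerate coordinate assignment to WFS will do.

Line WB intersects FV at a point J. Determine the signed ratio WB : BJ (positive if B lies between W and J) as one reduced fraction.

WB:BJ = -19

Choose coordinates W = (0, 0), F = (1, 0), S = (0, 1).
1. V is the midpoint of WS ⇒ V = (0, 1/2)
2. N lies on line SV with SN:NV = 5:1 ⇒ N = (0, 7/12)
3. B is the centroid of triangle NFV ⇒ B = (1/3, 13/36)
line WB meets FV at J = (6/19, 13/38)
B = W + t·(J−W) with t = 19/18, so WB:BJ = 19/18:-1/18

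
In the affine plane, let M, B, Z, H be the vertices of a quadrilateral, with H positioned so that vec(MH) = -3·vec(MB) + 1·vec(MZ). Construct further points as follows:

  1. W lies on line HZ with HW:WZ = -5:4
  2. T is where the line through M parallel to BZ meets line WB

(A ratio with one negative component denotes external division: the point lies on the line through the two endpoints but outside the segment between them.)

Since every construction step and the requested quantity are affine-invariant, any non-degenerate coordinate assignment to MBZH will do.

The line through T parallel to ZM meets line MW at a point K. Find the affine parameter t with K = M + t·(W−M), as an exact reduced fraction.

Work in coordinates with M = (0, 0), B = (1, 0), Z = (0, 1), H = (-3, 1).
1. W lies on line HZ with HW:WZ = -5:4 ⇒ W = (12, 1)
2. T is where the line through M parallel to BZ meets line WB ⇒ T = (1/12, -1/12)
through T parallel to ZM: direction (0, -1); meets MW at K = (1/12, 1/144)
K = M + t·(W−M) with t = 1/144

t = 1/144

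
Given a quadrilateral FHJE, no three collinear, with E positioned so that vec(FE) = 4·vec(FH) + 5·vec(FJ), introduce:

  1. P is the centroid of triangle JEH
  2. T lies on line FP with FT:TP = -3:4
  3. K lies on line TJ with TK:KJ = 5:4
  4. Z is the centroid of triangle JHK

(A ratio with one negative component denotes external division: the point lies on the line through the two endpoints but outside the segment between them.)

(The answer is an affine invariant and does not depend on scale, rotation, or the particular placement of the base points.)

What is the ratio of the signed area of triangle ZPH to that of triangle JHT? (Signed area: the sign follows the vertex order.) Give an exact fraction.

Work in coordinates with F = (0, 0), H = (1, 0), J = (0, 1), E = (4, 5).
1. P is the centroid of triangle JEH ⇒ P = (5/3, 2)
2. T lies on line FP with FT:TP = -3:4 ⇒ T = (-5, -6)
3. K lies on line TJ with TK:KJ = 5:4 ⇒ K = (-20/9, -19/9)
4. Z is the centroid of triangle JHK ⇒ Z = (-11/27, -10/27)
2·[ZPH] = -208/81, 2·[JHT] = -12
[ZPH]:[JHT] = -208/81:-12 = 52/243

[ZPH]:[JHT] = 52/243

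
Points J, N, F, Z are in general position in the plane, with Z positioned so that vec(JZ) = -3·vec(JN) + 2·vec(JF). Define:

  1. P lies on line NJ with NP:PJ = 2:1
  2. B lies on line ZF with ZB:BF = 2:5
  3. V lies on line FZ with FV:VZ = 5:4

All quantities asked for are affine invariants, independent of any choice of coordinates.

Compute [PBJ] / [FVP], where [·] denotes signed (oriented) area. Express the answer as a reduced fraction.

[PBJ]:[FVP] = 27/70

Assign J = (0, 0), N = (1, 0), F = (0, 1), Z = (-3, 2) — the answer is frame-independent, so this choice is without loss of generality.
1. P lies on line NJ with NP:PJ = 2:1 ⇒ P = (1/3, 0)
2. B lies on line ZF with ZB:BF = 2:5 ⇒ B = (-15/7, 12/7)
3. V lies on line FZ with FV:VZ = 5:4 ⇒ V = (-5/3, 14/9)
2·[PBJ] = 4/7, 2·[FVP] = 40/27
[PBJ]:[FVP] = 4/7:40/27 = 27/70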